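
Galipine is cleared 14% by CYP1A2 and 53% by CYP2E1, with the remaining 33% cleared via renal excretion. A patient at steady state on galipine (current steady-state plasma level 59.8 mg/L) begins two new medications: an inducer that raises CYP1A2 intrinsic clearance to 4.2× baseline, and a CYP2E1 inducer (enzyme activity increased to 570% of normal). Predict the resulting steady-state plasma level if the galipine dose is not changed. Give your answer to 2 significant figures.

15 mg/L

CYP1A2: 0.14 × 4.2 = 0.588
CYP2E1: 0.53 × 5.7 = 3.021
Other: 0.33 (unchanged)
CL_new/CL_old = 0.588 + 3.021 + 0.33 = 3.939.
New steady-state plasma level = 59.8 / 3.939 = 15 mg/L (concentration scales inversely with clearance).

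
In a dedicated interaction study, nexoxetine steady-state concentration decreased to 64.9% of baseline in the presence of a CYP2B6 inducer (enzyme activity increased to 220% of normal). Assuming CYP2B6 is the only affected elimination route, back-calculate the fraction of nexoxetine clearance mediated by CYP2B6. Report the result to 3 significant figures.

0.451

CL'/CL = 1 / 0.649 = 1.541
2.2·fm + (1 − fm) = 1.541
fm = (1.541 − 1) / (2.2 − 1) = 0.451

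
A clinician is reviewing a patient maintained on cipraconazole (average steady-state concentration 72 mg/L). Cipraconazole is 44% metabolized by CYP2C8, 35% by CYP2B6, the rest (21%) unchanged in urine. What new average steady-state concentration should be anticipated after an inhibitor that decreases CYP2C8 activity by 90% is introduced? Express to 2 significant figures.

CYP2C8: 0.44 × 0.1 = 0.044
CYP2B6: 0.35 (unchanged)
Other: 0.21 (unchanged)
New clearance relative to baseline: 0.044 + 0.35 + 0.21 = 0.604.
Average steady-state concentration ∝ 1/CL, so new value = 72 / 0.604 = 1.2 × 10² mg/L.

1.2 × 10² mg/L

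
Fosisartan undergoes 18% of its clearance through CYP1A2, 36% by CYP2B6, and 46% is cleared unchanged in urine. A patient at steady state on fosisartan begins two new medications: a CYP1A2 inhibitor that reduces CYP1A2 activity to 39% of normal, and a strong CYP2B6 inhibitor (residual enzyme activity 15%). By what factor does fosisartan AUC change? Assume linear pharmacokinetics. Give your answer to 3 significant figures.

The CYP1A2 pathway (18% of clearance) drops to 0.39× activity: 0.18 × 0.39 = 0.0702.
The CYP2B6 pathway (36% of clearance) drops to 0.15× activity: 0.36 × 0.15 = 0.054.
Non-CYP routes (46%) are unchanged.
New clearance relative to baseline: 0.0702 + 0.054 + 0.46 = 0.5842.
Because AUC varies inversely with clearance, the combined effect is 1 / 0.5842 = 1.71.

1.71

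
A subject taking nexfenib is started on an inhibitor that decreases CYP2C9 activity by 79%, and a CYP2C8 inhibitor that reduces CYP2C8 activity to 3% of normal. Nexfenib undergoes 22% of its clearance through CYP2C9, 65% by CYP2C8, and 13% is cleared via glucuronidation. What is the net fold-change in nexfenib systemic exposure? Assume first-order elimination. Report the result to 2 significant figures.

The CYP2C9 pathway (22% of clearance) drops to 0.21× activity: 0.22 × 0.21 = 0.0462.
The CYP2C8 pathway (65% of clearance) falls to 0.03× activity: 0.65 × 0.03 = 0.0195.
The remaining 13% of clearance is unaffected.
New clearance relative to baseline: 0.0462 + 0.0195 + 0.13 = 0.1957.
Systemic exposure ∝ 1/CL: fold-change = 1 / 0.1957 = 5.1.

5.1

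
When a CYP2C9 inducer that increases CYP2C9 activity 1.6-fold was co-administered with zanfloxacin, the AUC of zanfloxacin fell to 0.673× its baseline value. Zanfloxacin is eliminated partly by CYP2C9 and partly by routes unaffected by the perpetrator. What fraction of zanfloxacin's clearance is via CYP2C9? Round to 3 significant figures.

0.810

Let x = fm,CYP2C9. Because AUC ∝ 1/CL, relative clearance rose to 1/0.673 = 1.486.
Only the CYP2C9 route changed, so 1.486 = x·1.6 + (1 − x), giving x = 0.810.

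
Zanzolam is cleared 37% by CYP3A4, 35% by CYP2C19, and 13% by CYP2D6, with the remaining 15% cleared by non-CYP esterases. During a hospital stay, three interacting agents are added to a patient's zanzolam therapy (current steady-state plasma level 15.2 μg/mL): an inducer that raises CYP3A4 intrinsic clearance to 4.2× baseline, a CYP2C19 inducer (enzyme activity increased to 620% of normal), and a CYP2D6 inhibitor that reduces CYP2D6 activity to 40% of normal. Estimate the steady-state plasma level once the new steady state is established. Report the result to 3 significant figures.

3.87 μg/mL

The CYP3A4 pathway (37% of clearance) is boosted to 4.2× activity: 0.37 × 4.2 = 1.554.
The CYP2C19 pathway (35% of clearance) increases to 6.2× activity: 0.35 × 6.2 = 2.17.
The CYP2D6 pathway (13% of clearance) falls to 0.4× activity: 0.13 × 0.4 = 0.052.
Non-CYP routes (15%) are unchanged.
New clearance relative to baseline: 1.554 + 2.17 + 0.052 + 0.15 = 3.926.
Dividing the baseline by the relative clearance: 15.2 / 3.926 = 3.87 μg/mL.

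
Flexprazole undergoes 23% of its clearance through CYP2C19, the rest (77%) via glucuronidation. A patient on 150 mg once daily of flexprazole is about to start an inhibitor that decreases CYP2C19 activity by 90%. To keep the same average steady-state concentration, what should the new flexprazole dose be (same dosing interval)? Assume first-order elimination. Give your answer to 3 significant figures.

119 mg

The CYP2C19 pathway (23% of clearance) is reduced to 0.1× activity: 0.23 × 0.1 = 0.023.
Non-CYP routes (77%) are unchanged.
CL_new/CL_old = 0.023 + 0.77 = 0.793.
Css,avg = (dose rate)/CL, so holding Css fixed requires dose ∝ CL: 150 × 0.793 = 119 mg.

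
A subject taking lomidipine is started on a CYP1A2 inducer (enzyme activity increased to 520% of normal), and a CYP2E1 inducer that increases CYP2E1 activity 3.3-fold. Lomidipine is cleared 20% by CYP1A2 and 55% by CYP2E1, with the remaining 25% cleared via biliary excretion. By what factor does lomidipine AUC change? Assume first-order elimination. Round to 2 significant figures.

The CYP1A2 pathway (20% of clearance) rises to 5.2× activity: 0.2 × 5.2 = 1.04.
The CYP2E1 pathway (55% of clearance) rises to 3.3× activity: 0.55 × 3.3 = 1.815.
The remaining 25% of clearance is unaffected.
CL_new/CL_old = 1.04 + 1.815 + 0.25 = 3.105.
Net AUC ratio = 1 / 3.105 = 0.32.

0.32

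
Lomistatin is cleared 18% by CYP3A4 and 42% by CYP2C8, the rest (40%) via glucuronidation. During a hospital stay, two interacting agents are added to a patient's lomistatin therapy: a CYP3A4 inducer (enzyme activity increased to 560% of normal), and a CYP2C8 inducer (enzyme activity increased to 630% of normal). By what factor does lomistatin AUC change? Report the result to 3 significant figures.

The CYP3A4 pathway (18% of clearance) increases to 5.6× activity: 0.18 × 5.6 = 1.008.
The CYP2C8 pathway (42% of clearance) is boosted to 6.3× activity: 0.42 × 6.3 = 2.646.
Non-CYP routes (40%) are unchanged.
CL_new/CL_old = 1.008 + 2.646 + 0.4 = 4.054.
Because AUC varies inversely with clearance, the combined effect is 1 / 4.054 = 0.247.

0.247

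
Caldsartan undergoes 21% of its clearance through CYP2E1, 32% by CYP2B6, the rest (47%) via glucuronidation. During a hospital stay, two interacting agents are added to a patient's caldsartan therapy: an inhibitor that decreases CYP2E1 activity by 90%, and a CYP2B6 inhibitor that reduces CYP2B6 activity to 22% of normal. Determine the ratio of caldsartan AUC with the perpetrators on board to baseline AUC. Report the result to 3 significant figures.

1.78

CYP2E1: 0.21 × 0.1 = 0.021
CYP2B6: 0.32 × 0.22 = 0.0704
Other: 0.47 (unchanged)
New clearance relative to baseline: 0.021 + 0.0704 + 0.47 = 0.5614.
Net AUC ratio = 1 / 0.5614 = 1.78.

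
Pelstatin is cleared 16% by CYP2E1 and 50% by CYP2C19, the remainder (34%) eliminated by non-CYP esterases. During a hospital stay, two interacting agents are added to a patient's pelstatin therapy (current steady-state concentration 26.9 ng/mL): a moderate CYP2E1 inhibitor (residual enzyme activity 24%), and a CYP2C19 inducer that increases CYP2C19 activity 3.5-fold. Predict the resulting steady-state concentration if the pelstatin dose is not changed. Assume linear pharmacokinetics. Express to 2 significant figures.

13 ng/mL

CYP2E1: 0.16 × 0.24 = 0.0384
CYP2C19: 0.5 × 3.5 = 1.75
Other: 0.34 (unchanged)
New clearance relative to baseline: 0.0384 + 1.75 + 0.34 = 2.1284.
Steady-state concentration ∝ 1/CL: new value = 26.9 / 2.1284 = 13 ng/mL.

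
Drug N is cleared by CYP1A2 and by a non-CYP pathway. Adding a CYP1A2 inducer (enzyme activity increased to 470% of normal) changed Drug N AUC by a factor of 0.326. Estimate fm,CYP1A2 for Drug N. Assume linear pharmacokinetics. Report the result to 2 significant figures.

0.56

CL'/CL = 1 / 0.326 = 3.067
4.7·fm + (1 − fm) = 3.067
fm = (3.067 − 1) / (4.7 − 1) = 0.56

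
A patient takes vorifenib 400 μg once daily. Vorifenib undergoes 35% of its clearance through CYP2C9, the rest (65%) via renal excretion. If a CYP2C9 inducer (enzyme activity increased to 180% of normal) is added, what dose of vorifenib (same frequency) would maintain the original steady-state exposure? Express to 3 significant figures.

CYP2C9: 0.35 × 1.8 = 0.63
Other: 0.65 (unchanged)
CL_new/CL_old = 0.63 + 0.65 = 1.28.
Css,avg = (dose rate)/CL, so holding Css fixed requires dose ∝ CL: 400 × 1.28 = 512 μg.

512 μg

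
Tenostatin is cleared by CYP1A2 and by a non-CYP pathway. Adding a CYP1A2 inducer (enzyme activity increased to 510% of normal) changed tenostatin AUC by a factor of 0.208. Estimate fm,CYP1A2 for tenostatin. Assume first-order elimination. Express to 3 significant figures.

Call the CYP1A2 fraction fm. After the interaction, CL_new/CL_old = fm × 5.1 + (1 − fm).
AUC ratio = 1 / (new CL fraction), so new CL fraction = 1 / 0.208 = 4.808.
fm × 5.1 + 1 − fm = 4.808  ⇒  fm × (5.1 − 1) = 3.808  ⇒  fm = 0.929.

0.929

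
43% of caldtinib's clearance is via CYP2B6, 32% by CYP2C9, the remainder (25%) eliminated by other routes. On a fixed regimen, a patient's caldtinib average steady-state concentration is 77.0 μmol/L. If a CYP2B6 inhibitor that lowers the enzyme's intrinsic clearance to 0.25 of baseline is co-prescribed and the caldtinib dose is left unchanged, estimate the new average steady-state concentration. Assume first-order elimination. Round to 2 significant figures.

The CYP2B6 pathway (43% of clearance) is reduced to 0.25× activity: 0.43 × 0.25 = 0.1075.
CYP2C9 (32%) and the residual 25% are unaffected.
Relative clearance = 0.1075 + 0.32 + 0.25 = 0.6775.
Average steady-state concentration ∝ 1/CL, so new value = 77.0 / 0.6775 = 1.1 × 10² μmol/L.

1.1 × 10² μmol/L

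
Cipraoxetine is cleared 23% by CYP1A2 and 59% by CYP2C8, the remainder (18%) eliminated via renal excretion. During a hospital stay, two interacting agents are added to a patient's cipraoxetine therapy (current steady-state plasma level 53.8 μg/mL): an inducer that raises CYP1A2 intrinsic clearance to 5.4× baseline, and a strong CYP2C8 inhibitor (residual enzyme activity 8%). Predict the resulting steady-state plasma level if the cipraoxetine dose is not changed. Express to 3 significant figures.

The CYP1A2 pathway (23% of clearance) increases to 5.4× activity: 0.23 × 5.4 = 1.242.
The CYP2C8 pathway (59% of clearance) is reduced to 0.08× activity: 0.59 × 0.08 = 0.0472.
The remaining 18% of clearance is unaffected.
Relative clearance = 1.242 + 0.0472 + 0.18 = 1.4692.
New steady-state plasma level = 53.8 / 1.4692 = 36.6 μg/mL (concentration scales inversely with clearance).

36.6 μg/mL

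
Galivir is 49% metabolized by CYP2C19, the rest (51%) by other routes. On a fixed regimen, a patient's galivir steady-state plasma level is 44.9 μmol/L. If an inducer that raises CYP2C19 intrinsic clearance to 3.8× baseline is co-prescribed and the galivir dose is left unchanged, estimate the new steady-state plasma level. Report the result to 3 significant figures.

18.9 μmol/L

The CYP2C19 pathway (49% of clearance) increases to 3.8× activity: 0.49 × 3.8 = 1.862.
The remaining 51% of clearance is unaffected.
CL_new/CL_old = 1.862 + 0.51 = 2.372.
With dosing unchanged, steady-state plasma level scales as 1/CL: 44.9 / 2.372 = 18.9 μmol/L.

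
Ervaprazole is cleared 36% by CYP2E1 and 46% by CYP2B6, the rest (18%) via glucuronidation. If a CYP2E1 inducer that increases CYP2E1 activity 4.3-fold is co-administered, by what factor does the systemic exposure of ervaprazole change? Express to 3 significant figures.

0.457

CYP2E1: 0.36 × 4.3 = 1.548
CYP2B6: 0.46 (unchanged)
Other: 0.18 (unchanged)
New clearance relative to baseline: 1.548 + 0.46 + 0.18 = 2.188.
Systemic exposure is inversely proportional to clearance, so the fold-change is 1 / 2.188 = 0.457.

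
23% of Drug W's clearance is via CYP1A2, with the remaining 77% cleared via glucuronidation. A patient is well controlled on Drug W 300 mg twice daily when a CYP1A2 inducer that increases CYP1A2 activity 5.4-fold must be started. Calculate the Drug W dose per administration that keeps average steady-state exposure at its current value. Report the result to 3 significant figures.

CYP1A2: 0.23 × 5.4 = 1.242
Other: 0.77 (unchanged)
CL_new/CL_old = 1.242 + 0.77 = 2.012.
Exposure is unchanged when dose changes in proportion to clearance. New dose = 300 mg × 2.012 = 604 mg.

604 mg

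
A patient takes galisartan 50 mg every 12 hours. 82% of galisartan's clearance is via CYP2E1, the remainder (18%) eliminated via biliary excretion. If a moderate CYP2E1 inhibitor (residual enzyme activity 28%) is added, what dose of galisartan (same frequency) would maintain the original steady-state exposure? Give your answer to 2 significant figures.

20 mg

CYP2E1: 0.82 × 0.28 = 0.2296
Other: 0.18 (unchanged)
Relative clearance = 0.2296 + 0.18 = 0.4096.
Css,avg = (dose rate)/CL, so holding Css fixed requires dose ∝ CL: 50 × 0.4096 = 20 mg.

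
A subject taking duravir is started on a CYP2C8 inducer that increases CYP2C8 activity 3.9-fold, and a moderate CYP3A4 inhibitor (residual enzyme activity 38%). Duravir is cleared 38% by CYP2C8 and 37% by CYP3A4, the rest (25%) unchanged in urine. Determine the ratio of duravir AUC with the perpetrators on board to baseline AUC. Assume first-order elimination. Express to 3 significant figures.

The CYP2C8 pathway (38% of clearance) increases to 3.9× activity: 0.38 × 3.9 = 1.482.
The CYP3A4 pathway (37% of clearance) is reduced to 0.38× activity: 0.37 × 0.38 = 0.1406.
The remaining 25% of clearance is unaffected.
CL_new/CL_old = 1.482 + 0.1406 + 0.25 = 1.8726.
AUC ∝ 1/CL: fold-change = 1 / 1.8726 = 0.534.

0.534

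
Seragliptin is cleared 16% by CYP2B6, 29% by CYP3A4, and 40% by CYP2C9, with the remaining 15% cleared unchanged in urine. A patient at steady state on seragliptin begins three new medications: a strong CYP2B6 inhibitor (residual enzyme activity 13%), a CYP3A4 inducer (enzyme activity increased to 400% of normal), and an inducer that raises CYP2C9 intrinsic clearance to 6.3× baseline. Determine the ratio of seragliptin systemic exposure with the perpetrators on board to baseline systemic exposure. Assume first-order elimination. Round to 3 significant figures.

The CYP2B6 pathway (16% of clearance) is reduced to 0.13× activity: 0.16 × 0.13 = 0.0208.
The CYP3A4 pathway (29% of clearance) rises to 4× activity: 0.29 × 4 = 1.16.
The CYP2C9 pathway (40% of clearance) is boosted to 6.3× activity: 0.4 × 6.3 = 2.52.
Non-CYP routes (15%) are unchanged.
CL_new/CL_old = 0.0208 + 1.16 + 2.52 + 0.15 = 3.8508.
Because systemic exposure varies inversely with clearance, the combined effect is 1 / 3.8508 = 0.260.

0.260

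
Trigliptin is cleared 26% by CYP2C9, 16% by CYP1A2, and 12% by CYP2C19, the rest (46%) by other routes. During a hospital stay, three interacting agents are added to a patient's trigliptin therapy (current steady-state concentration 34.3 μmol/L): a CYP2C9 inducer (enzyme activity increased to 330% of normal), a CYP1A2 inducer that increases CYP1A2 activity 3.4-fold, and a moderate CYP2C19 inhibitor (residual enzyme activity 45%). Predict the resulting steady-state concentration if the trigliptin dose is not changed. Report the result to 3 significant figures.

17.9 μmol/L

CYP2C9: 0.26 × 3.3 = 0.858
CYP1A2: 0.16 × 3.4 = 0.544
CYP2C19: 0.12 × 0.45 = 0.054
Other: 0.46 (unchanged)
CL_new/CL_old = 0.858 + 0.544 + 0.054 + 0.46 = 1.916.
Steady-state concentration ∝ 1/CL: new value = 34.3 / 1.916 = 17.9 μmol/L.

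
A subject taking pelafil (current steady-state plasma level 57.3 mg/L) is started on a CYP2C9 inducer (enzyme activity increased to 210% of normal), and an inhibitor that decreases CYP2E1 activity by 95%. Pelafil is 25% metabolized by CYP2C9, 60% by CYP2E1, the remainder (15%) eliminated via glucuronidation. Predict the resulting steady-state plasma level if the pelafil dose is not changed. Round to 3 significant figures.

81.3 mg/L

The CYP2C9 pathway (25% of clearance) increases to 2.1× activity: 0.25 × 2.1 = 0.525.
The CYP2E1 pathway (60% of clearance) is reduced to 0.05× activity: 0.6 × 0.05 = 0.03.
Non-CYP routes (15%) are unchanged.
Relative clearance = 0.525 + 0.03 + 0.15 = 0.705.
New steady-state plasma level = 57.3 / 0.705 = 81.3 mg/L (concentration scales inversely with clearance).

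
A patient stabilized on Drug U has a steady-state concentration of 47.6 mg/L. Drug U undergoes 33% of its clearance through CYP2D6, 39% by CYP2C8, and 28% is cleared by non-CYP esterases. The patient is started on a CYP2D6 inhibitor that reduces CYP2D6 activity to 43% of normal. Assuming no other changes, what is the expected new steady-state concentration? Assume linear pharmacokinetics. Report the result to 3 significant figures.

58.6 mg/L

The CYP2D6 pathway (33% of clearance) drops to 0.43× activity: 0.33 × 0.43 = 0.1419.
CYP2C8 (39%) and the residual 28% are unaffected.
Relative clearance = 0.1419 + 0.39 + 0.28 = 0.8119.
Steady-state concentration ∝ 1/CL, so new value = 47.6 / 0.8119 = 58.6 mg/L.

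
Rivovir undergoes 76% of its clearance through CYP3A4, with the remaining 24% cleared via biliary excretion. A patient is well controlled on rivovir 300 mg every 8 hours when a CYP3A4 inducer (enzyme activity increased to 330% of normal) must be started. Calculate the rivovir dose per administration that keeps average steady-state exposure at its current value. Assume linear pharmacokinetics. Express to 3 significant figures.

824 mg

The CYP3A4 pathway (76% of clearance) is boosted to 3.3× activity: 0.76 × 3.3 = 2.508.
Non-CYP routes (24%) are unchanged.
Relative clearance = 2.508 + 0.24 = 2.748.
Css,avg = (dose rate)/CL, so holding Css fixed requires dose ∝ CL: 300 × 2.748 = 824 mg.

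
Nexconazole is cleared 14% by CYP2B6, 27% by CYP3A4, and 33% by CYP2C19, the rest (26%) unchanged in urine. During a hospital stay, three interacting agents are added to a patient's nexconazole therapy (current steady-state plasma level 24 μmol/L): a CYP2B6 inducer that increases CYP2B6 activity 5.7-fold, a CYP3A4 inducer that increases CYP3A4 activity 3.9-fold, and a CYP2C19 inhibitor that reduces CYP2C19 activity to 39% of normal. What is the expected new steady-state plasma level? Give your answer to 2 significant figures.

11 μmol/L

CYP2B6: 0.14 × 5.7 = 0.798
CYP3A4: 0.27 × 3.9 = 1.053
CYP2C19: 0.33 × 0.39 = 0.1287
Other: 0.26 (unchanged)
Relative clearance = 0.798 + 1.053 + 0.1287 + 0.26 = 2.2397.
New steady-state plasma level = 24 / 2.2397 = 11 μmol/L (concentration scales inversely with clearance).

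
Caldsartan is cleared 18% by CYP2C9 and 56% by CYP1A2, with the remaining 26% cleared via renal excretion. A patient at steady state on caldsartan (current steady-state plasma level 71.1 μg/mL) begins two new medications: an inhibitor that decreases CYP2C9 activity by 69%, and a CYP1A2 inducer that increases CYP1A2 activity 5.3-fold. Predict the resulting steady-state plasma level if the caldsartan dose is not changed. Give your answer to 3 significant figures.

21.7 μg/mL

CYP2C9: 0.18 × 0.31 = 0.0558
CYP1A2: 0.56 × 5.3 = 2.968
Other: 0.26 (unchanged)
New clearance relative to baseline: 0.0558 + 2.968 + 0.26 = 3.2838.
New steady-state plasma level = 71.1 / 3.2838 = 21.7 μg/mL (concentration scales inversely with clearance).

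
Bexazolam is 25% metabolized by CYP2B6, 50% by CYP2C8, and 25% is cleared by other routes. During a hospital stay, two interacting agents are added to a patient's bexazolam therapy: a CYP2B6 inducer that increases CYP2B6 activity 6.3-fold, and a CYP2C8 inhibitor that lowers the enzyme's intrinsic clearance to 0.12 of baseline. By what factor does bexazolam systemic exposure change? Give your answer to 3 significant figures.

The CYP2B6 pathway (25% of clearance) increases to 6.3× activity: 0.25 × 6.3 = 1.575.
The CYP2C8 pathway (50% of clearance) falls to 0.12× activity: 0.5 × 0.12 = 0.06.
The remaining 25% of clearance is unaffected.
Relative clearance = 1.575 + 0.06 + 0.25 = 1.885.
Because systemic exposure varies inversely with clearance, the combined effect is 1 / 1.885 = 0.531.

0.531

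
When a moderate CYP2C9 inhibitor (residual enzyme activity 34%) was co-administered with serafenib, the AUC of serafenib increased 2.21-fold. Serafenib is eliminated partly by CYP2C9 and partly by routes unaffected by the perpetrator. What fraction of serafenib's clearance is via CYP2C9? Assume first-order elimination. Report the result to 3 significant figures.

0.830

CL'/CL = 1 / 2.21 = 0.4525
0.34·fm + (1 − fm) = 0.4525
fm = (0.4525 − 1) / (0.34 − 1) = 0.830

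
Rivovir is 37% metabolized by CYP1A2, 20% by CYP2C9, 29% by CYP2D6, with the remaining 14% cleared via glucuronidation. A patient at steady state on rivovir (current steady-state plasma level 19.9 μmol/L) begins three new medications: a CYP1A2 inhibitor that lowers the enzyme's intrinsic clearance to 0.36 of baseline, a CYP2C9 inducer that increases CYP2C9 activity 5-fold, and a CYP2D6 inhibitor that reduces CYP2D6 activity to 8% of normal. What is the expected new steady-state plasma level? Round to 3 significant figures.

15.4 μmol/L

CYP1A2: 0.37 × 0.36 = 0.1332
CYP2C9: 0.2 × 5 = 1
CYP2D6: 0.29 × 0.08 = 0.0232
Other: 0.14 (unchanged)
CL_new/CL_old = 0.1332 + 1 + 0.0232 + 0.14 = 1.2964.
Steady-state plasma level ∝ 1/CL: new value = 19.9 / 1.2964 = 15.4 μmol/L.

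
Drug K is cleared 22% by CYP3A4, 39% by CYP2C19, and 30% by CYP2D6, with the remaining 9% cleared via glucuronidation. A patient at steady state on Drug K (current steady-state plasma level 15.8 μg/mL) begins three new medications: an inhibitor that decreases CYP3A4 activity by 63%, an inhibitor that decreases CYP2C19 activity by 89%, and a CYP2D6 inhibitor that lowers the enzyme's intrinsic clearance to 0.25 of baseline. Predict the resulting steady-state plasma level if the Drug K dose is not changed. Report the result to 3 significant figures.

54.6 μg/mL

CYP3A4: 0.22 × 0.37 = 0.0814
CYP2C19: 0.39 × 0.11 = 0.0429
CYP2D6: 0.3 × 0.25 = 0.075
Other: 0.09 (unchanged)
CL_new/CL_old = 0.0814 + 0.0429 + 0.075 + 0.09 = 0.2893.
Dividing the baseline by the relative clearance: 15.8 / 0.2893 = 54.6 μg/mL.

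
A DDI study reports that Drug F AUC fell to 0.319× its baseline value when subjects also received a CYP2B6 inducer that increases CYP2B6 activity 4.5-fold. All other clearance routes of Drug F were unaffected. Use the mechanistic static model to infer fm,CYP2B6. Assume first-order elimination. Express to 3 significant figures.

Call the CYP2B6 fraction fm. After the interaction, CL_new/CL_old = fm × 4.5 + (1 − fm).
AUC ratio = 1 / (new CL fraction), so new CL fraction = 1 / 0.319 = 3.135.
fm × 4.5 + 1 − fm = 3.135  ⇒  fm × (4.5 − 1) = 2.135  ⇒  fm = 0.610.

0.610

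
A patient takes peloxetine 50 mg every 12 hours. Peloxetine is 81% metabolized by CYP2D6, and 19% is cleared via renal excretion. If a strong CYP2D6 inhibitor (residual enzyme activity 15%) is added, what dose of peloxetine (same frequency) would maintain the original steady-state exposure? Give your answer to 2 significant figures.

CYP2D6: 0.81 × 0.15 = 0.1215
Other: 0.19 (unchanged)
New clearance relative to baseline: 0.1215 + 0.19 = 0.3115.
Css,avg = (dose rate)/CL, so holding Css fixed requires dose ∝ CL: 50 × 0.3115 = 16 mg.

16 mg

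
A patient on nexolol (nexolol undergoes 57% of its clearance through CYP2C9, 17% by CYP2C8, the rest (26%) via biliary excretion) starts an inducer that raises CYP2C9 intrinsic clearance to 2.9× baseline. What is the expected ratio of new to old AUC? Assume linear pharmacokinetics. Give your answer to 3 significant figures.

0.480

The CYP2C9 pathway (57% of clearance) is boosted to 2.9× activity: 0.57 × 2.9 = 1.653.
CYP2C8 (17%) and the residual 26% are unaffected.
Relative clearance = 1.653 + 0.17 + 0.26 = 2.083.
Since AUC ∝ 1/CL, the ratio is 1 / 2.083 = 0.480.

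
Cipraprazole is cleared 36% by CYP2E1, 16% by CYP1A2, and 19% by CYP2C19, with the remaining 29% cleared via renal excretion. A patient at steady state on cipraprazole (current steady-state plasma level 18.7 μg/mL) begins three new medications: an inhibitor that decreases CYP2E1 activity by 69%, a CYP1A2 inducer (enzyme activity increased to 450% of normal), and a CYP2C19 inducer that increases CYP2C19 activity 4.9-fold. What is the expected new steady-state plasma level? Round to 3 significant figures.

9.11 μg/mL

CYP2E1: 0.36 × 0.31 = 0.1116
CYP1A2: 0.16 × 4.5 = 0.72
CYP2C19: 0.19 × 4.9 = 0.931
Other: 0.29 (unchanged)
CL_new/CL_old = 0.1116 + 0.72 + 0.931 + 0.29 = 2.0526.
Steady-state plasma level ∝ 1/CL: new value = 18.7 / 2.0526 = 9.11 μg/mL.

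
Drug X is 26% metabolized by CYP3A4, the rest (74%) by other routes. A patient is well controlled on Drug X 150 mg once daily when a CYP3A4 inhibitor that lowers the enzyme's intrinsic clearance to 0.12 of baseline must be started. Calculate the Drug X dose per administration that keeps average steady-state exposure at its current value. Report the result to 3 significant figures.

CYP3A4: 0.26 × 0.12 = 0.0312
Other: 0.74 (unchanged)
New clearance relative to baseline: 0.0312 + 0.74 = 0.7712.
Css,avg = (dose rate)/CL, so holding Css fixed requires dose ∝ CL: 150 × 0.7712 = 116 mg.

116 mg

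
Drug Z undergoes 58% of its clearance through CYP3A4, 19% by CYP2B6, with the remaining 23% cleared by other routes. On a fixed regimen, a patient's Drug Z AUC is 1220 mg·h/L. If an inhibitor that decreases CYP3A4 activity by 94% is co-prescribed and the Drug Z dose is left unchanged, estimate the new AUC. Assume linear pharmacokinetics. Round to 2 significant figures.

The CYP3A4 pathway (58% of clearance) falls to 0.06× activity: 0.58 × 0.06 = 0.0348.
CYP2B6 (19%) and the residual 23% are unaffected.
Relative clearance = 0.0348 + 0.19 + 0.23 = 0.4548.
With dosing unchanged, AUC scales as 1/CL: 1220 / 0.4548 = 2.7 × 10³ mg·h/L.

2.7 × 10³ mg·h/L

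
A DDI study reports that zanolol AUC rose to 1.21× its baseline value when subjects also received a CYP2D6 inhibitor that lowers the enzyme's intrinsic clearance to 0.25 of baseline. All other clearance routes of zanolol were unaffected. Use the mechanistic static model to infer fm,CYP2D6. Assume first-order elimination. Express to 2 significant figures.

0.23

CL'/CL = 1 / 1.21 = 0.8264
0.25·fm + (1 − fm) = 0.8264
fm = (0.8264 − 1) / (0.25 − 1) = 0.23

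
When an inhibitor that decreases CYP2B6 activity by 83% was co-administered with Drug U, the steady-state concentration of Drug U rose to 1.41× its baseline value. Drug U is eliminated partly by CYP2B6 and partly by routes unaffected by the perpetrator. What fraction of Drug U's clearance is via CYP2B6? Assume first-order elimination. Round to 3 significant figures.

Let fm be the CYP2B6 fraction. New clearance relative to baseline = fm × 0.17 + (1 − fm).
Steady-state concentration ratio = 1 / (new CL fraction), so new CL fraction = 1 / 1.41 = 0.7092.
fm × 0.17 + 1 − fm = 0.7092  ⇒  fm × (0.17 − 1) = −0.2908  ⇒  fm = 0.350.

0.350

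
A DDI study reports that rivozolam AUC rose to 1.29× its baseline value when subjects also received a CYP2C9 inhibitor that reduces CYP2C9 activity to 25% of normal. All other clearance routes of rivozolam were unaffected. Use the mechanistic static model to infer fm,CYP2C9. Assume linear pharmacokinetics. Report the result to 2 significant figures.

0.30

CL'/CL = 1 / 1.29 = 0.7752
0.25·fm + (1 − fm) = 0.7752
fm = (0.7752 − 1) / (0.25 − 1) = 0.30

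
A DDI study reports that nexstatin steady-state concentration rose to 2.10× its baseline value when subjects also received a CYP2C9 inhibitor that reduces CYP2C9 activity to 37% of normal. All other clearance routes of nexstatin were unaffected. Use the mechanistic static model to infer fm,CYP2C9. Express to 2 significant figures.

CL'/CL = 1 / 2.10 = 0.4762
0.37·fm + (1 − fm) = 0.4762
fm = (0.4762 − 1) / (0.37 − 1) = 0.83

0.83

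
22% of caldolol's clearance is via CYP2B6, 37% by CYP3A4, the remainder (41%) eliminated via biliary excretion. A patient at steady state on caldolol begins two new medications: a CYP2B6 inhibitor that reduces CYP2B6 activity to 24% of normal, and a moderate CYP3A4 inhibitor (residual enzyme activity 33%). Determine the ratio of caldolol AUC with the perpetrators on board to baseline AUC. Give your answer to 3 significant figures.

The CYP2B6 pathway (22% of clearance) drops to 0.24× activity: 0.22 × 0.24 = 0.0528.
The CYP3A4 pathway (37% of clearance) falls to 0.33× activity: 0.37 × 0.33 = 0.1221.
Non-CYP routes (41%) are unchanged.
Relative clearance = 0.0528 + 0.1221 + 0.41 = 0.5849.
Net AUC ratio = 1 / 0.5849 = 1.71.

1.71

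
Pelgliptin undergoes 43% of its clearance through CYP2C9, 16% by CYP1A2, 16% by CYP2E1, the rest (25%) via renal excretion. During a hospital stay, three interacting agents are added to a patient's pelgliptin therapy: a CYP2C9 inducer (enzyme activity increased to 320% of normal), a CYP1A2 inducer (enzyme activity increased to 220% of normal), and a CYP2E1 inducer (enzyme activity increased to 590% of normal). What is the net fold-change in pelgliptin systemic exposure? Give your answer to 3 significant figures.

CYP2C9: 0.43 × 3.2 = 1.376
CYP1A2: 0.16 × 2.2 = 0.352
CYP2E1: 0.16 × 5.9 = 0.944
Other: 0.25 (unchanged)
New clearance relative to baseline: 1.376 + 0.352 + 0.944 + 0.25 = 2.922.
Systemic exposure ∝ 1/CL: fold-change = 1 / 2.922 = 0.342.

0.342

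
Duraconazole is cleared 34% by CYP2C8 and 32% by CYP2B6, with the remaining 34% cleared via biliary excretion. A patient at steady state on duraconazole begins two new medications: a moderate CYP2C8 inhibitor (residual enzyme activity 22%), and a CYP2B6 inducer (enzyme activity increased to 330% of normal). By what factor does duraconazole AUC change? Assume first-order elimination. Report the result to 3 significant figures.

0.680

CYP2C8: 0.34 × 0.22 = 0.0748
CYP2B6: 0.32 × 3.3 = 1.056
Other: 0.34 (unchanged)
New clearance relative to baseline: 0.0748 + 1.056 + 0.34 = 1.4708.
Net AUC ratio = 1 / 1.4708 = 0.680.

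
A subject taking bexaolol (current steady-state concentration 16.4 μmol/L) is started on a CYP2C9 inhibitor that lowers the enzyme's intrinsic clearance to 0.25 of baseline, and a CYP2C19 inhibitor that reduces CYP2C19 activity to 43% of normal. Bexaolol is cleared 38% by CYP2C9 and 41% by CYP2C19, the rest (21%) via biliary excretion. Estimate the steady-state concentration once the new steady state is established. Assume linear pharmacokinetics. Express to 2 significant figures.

CYP2C9: 0.38 × 0.25 = 0.095
CYP2C19: 0.41 × 0.43 = 0.1763
Other: 0.21 (unchanged)
Relative clearance = 0.095 + 0.1763 + 0.21 = 0.4813.
New steady-state concentration = 16.4 / 0.4813 = 34 μmol/L (concentration scales inversely with clearance).

34 μmol/L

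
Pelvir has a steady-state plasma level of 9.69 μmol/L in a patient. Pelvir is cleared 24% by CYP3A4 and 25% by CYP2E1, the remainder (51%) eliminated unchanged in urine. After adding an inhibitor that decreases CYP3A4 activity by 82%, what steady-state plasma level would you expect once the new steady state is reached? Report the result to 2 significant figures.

CYP3A4: 0.24 × 0.18 = 0.0432
CYP2E1: 0.25 (unchanged)
Other: 0.51 (unchanged)
Relative clearance = 0.0432 + 0.25 + 0.51 = 0.8032.
With dosing unchanged, steady-state plasma level scales as 1/CL: 9.69 / 0.8032 = 12 μmol/L.

12 μmol/L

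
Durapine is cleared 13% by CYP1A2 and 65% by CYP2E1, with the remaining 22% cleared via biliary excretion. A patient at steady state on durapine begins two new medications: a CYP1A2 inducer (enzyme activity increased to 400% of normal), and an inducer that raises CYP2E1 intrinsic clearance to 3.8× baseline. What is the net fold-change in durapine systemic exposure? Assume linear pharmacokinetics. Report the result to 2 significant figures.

The CYP1A2 pathway (13% of clearance) increases to 4× activity: 0.13 × 4 = 0.52.
The CYP2E1 pathway (65% of clearance) rises to 3.8× activity: 0.65 × 3.8 = 2.47.
Non-CYP routes (22%) are unchanged.
CL_new/CL_old = 0.52 + 2.47 + 0.22 = 3.21.
Because systemic exposure varies inversely with clearance, the combined effect is 1 / 3.21 = 0.31.

0.31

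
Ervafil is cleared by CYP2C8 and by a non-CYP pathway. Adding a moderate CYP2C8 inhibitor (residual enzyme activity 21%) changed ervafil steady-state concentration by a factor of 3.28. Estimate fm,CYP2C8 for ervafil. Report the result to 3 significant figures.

Write x for the fraction cleared via CYP2C8. The observed steady-state concentration change means clearance fell to 1/3.28 = 0.3049 of baseline.
Only the CYP2C8 route changed, so 0.3049 = x·0.21 + (1 − x), giving x = 0.880.

0.880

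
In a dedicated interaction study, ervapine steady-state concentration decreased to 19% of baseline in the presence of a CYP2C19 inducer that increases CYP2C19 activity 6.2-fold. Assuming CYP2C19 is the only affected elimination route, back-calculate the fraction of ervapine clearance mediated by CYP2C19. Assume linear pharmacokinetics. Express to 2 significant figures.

0.82

CL'/CL = 1 / 0.190 = 5.263
6.2·fm + (1 − fm) = 5.263
fm = (5.263 − 1) / (6.2 − 1) = 0.82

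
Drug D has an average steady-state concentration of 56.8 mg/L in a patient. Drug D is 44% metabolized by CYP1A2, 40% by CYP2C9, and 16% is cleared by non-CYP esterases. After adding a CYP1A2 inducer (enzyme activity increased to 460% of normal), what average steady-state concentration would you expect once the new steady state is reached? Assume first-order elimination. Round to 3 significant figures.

22.0 mg/L

CYP1A2: 0.44 × 4.6 = 2.024
CYP2C9: 0.4 (unchanged)
Other: 0.16 (unchanged)
Relative clearance = 2.024 + 0.4 + 0.16 = 2.584.
New average steady-state concentration = baseline ÷ relative clearance = 56.8 / 2.584 = 22.0 mg/L.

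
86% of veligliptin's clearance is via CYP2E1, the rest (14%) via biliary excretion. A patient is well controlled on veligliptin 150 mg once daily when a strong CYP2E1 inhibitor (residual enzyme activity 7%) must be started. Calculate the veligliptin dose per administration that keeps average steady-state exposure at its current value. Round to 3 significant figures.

30.0 mg

CYP2E1: 0.86 × 0.07 = 0.0602
Other: 0.14 (unchanged)
Relative clearance = 0.0602 + 0.14 = 0.2002.
Exposure is unchanged when dose changes in proportion to clearance. New dose = 150 mg × 0.2002 = 30.0 mg.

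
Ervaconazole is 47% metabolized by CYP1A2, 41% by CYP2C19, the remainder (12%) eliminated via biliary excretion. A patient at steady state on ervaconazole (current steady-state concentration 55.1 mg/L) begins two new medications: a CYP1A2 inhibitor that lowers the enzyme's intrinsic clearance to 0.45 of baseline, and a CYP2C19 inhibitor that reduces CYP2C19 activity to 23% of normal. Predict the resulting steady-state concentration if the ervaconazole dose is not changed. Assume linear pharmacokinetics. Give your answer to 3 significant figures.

129 mg/L

The CYP1A2 pathway (47% of clearance) falls to 0.45× activity: 0.47 × 0.45 = 0.2115.
The CYP2C19 pathway (41% of clearance) is reduced to 0.23× activity: 0.41 × 0.23 = 0.0943.
The remaining 12% of clearance is unaffected.
CL_new/CL_old = 0.2115 + 0.0943 + 0.12 = 0.4258.
New steady-state concentration = 55.1 / 0.4258 = 129 mg/L (concentration scales inversely with clearance).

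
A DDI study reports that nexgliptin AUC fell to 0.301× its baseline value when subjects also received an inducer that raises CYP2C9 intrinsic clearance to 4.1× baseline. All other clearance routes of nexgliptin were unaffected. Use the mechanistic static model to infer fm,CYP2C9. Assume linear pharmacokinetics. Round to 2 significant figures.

0.75

CL'/CL = 1 / 0.301 = 3.322
4.1·fm + (1 − fm) = 3.322
fm = (3.322 − 1) / (4.1 − 1) = 0.75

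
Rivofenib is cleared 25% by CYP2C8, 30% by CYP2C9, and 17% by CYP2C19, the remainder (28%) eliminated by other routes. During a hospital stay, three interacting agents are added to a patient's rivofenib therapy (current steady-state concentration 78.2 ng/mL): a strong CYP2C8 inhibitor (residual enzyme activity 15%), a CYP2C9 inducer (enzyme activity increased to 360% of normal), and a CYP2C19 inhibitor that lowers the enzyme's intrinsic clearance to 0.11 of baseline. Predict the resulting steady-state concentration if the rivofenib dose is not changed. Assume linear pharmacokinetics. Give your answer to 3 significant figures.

55.2 ng/mL

The CYP2C8 pathway (25% of clearance) falls to 0.15× activity: 0.25 × 0.15 = 0.0375.
The CYP2C9 pathway (30% of clearance) is boosted to 3.6× activity: 0.3 × 3.6 = 1.08.
The CYP2C19 pathway (17% of clearance) drops to 0.11× activity: 0.17 × 0.11 = 0.0187.
Non-CYP routes (28%) are unchanged.
CL_new/CL_old = 0.0375 + 1.08 + 0.0187 + 0.28 = 1.4162.
New steady-state concentration = 78.2 / 1.4162 = 55.2 ng/mL (concentration scales inversely with clearance).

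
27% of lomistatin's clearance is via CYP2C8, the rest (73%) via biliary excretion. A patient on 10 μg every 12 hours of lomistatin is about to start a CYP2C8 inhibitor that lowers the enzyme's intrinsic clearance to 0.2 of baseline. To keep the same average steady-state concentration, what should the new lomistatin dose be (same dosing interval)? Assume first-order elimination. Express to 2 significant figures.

CYP2C8: 0.27 × 0.2 = 0.054
Other: 0.73 (unchanged)
CL_new/CL_old = 0.054 + 0.73 = 0.784.
Exposure is unchanged when dose changes in proportion to clearance. New dose = 10 μg × 0.784 = 7.8 μg.

7.8 μg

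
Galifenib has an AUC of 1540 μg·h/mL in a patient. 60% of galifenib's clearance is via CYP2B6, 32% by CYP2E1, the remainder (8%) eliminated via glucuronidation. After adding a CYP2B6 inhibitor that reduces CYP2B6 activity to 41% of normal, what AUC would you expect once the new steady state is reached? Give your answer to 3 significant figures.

CYP2B6: 0.6 × 0.41 = 0.246
CYP2E1: 0.32 (unchanged)
Other: 0.08 (unchanged)
CL_new/CL_old = 0.246 + 0.32 + 0.08 = 0.646.
AUC ∝ 1/CL, so new value = 1540 / 0.646 = 2.38 × 10³ μg·h/mL.

2.38 × 10³ μg·h/mL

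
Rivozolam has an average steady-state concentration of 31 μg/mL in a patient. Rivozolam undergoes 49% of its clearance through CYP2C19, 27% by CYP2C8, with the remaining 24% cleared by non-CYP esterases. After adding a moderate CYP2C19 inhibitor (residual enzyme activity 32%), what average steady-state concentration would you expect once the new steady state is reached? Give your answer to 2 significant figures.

46 μg/mL

The CYP2C19 pathway (49% of clearance) falls to 0.32× activity: 0.49 × 0.32 = 0.1568.
CYP2C8 (27%) and the residual 24% are unaffected.
Relative clearance = 0.1568 + 0.27 + 0.24 = 0.6668.
With dosing unchanged, average steady-state concentration scales as 1/CL: 31 / 0.6668 = 46 μg/mL.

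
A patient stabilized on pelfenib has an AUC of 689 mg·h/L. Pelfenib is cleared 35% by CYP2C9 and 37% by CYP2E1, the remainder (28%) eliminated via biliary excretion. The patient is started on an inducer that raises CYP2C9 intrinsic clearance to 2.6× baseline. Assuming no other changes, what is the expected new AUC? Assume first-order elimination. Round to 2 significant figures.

4.4 × 10² mg·h/L

The CYP2C9 pathway (35% of clearance) rises to 2.6× activity: 0.35 × 2.6 = 0.91.
CYP2E1 (37%) and the residual 28% are unaffected.
CL_new/CL_old = 0.91 + 0.37 + 0.28 = 1.56.
With dosing unchanged, AUC scales as 1/CL: 689 / 1.56 = 4.4 × 10² mg·h/L.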